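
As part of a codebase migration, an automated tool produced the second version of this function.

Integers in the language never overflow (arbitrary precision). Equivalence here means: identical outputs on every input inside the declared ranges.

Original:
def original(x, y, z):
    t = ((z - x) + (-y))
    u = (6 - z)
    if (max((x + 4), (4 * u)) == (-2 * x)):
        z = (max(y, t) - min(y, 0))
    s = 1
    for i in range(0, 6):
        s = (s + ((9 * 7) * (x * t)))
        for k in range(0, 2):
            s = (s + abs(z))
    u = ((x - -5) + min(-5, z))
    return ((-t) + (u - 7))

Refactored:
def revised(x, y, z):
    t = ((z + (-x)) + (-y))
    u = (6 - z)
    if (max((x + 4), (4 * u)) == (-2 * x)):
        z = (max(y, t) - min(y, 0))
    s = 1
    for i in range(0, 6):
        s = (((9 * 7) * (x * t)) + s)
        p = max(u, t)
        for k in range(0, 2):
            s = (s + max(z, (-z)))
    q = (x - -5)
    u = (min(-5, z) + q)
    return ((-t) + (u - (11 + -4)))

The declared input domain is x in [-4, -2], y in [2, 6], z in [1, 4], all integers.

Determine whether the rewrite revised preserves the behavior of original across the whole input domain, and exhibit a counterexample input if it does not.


Although constant usage differs, and local variable names differ, and statement counts differ, and arithmetic usage differs, and min/max/abs usage differs, 60/60 inputs agree.
verdict: equivalent


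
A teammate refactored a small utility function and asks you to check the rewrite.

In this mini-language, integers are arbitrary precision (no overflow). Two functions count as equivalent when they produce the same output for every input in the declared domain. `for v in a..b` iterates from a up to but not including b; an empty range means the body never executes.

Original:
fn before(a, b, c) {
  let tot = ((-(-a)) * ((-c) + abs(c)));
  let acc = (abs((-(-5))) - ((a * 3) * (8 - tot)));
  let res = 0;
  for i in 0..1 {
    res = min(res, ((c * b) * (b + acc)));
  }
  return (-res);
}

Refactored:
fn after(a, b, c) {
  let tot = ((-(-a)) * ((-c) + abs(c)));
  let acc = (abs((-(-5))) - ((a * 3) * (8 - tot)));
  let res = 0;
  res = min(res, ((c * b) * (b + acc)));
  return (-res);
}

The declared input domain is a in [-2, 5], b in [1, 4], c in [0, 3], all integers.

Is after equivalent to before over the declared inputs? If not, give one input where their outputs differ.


Side by side, the visible changes include: statement counts differ; and local variable names differ; and loop structure differs.
Spot check at a=2, b=3, c=3 — before: tot becomes 0; next acc becomes -43; next res becomes 0; next at i=0:; next res becomes -360; next final value 360. after: tot becomes 0; next acc becomes -43; next res becomes 0; next res becomes -360; next final value 360. Both give 360.
Across all 128 domain points the two functions coincide.
verdict: equivalent


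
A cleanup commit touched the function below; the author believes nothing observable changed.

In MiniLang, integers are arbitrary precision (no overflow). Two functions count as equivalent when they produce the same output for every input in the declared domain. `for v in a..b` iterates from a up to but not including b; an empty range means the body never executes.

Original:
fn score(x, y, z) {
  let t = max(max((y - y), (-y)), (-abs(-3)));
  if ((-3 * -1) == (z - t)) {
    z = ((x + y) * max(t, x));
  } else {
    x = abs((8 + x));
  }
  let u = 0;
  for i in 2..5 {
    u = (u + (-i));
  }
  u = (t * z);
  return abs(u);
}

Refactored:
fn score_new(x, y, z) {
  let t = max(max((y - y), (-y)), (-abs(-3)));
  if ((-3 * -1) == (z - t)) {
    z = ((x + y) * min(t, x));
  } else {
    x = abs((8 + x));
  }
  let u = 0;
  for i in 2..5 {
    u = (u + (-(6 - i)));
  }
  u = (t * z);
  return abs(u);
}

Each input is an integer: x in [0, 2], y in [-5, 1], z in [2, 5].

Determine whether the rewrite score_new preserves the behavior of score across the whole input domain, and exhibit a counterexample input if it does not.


Evaluate both at x=0, y=-2, z=5.
score: t=2, then ((-3 * -1) == (z - t)) is true, then z=-4, then u=0, then (i=2), then u=-2, then (i=3), then u=-5, then (i=4), then u=-9, then u=-8, then returns 8
score_new: t=2, then ((-3 * -1) == (z - t)) is true, then z=0, then u=0, then (i=2), then u=-4, then (i=3), then u=-7, then (i=4), then u=-9, then u=0, then returns 0
8 and 0 differ, so these are not the same function on this domain.
verdict: not equivalent; witness: x=0, y=-2, z=5


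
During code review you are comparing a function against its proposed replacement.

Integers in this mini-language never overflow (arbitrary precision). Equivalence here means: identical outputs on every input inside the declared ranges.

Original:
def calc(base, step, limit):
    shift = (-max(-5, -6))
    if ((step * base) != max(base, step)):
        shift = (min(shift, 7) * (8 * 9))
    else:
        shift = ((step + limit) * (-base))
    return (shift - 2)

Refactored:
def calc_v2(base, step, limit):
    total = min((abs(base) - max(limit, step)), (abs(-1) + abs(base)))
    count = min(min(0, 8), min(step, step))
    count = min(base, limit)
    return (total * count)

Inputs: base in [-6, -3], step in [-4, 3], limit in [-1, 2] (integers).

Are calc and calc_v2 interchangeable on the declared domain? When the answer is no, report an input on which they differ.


Input base=-6, step=-4, limit=-1: 358 from calc versus -42 from calc_v2.
verdict: not equivalent; witness: base=-6, step=-4, limit=-1


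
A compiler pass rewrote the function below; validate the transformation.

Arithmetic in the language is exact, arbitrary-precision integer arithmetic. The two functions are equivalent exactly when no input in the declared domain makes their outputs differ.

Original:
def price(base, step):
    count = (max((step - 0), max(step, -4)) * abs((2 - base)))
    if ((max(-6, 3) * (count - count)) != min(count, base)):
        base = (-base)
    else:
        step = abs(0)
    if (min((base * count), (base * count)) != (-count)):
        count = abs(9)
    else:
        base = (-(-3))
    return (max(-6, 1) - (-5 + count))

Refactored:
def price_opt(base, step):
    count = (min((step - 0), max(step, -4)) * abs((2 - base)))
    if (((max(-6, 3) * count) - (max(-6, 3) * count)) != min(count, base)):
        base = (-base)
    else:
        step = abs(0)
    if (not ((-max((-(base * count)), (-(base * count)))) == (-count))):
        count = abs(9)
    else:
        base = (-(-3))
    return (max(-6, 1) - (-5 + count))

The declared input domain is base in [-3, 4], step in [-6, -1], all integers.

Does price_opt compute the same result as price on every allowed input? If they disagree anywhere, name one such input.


Consider the input base=1, step=-6.
price: count = -4; ((max(-6, 3) * (count - count)) != min(count, base)) -> true; base = -1; (min((base * count), (base * count)) != (-count)) -> false; base = 3; return 10
price_opt: count = -6; (((max(-6, 3) * count) - (max(-6, 3) * count)) != min(count, base)) -> true; base = -1; (not ((-max((-(base * count)), (-(base * count)))) == (-count))) -> false; base = 3; return 12
10 vs 12 — the two versions disagree here.
verdict: not equivalent; witness: base=1, step=-6


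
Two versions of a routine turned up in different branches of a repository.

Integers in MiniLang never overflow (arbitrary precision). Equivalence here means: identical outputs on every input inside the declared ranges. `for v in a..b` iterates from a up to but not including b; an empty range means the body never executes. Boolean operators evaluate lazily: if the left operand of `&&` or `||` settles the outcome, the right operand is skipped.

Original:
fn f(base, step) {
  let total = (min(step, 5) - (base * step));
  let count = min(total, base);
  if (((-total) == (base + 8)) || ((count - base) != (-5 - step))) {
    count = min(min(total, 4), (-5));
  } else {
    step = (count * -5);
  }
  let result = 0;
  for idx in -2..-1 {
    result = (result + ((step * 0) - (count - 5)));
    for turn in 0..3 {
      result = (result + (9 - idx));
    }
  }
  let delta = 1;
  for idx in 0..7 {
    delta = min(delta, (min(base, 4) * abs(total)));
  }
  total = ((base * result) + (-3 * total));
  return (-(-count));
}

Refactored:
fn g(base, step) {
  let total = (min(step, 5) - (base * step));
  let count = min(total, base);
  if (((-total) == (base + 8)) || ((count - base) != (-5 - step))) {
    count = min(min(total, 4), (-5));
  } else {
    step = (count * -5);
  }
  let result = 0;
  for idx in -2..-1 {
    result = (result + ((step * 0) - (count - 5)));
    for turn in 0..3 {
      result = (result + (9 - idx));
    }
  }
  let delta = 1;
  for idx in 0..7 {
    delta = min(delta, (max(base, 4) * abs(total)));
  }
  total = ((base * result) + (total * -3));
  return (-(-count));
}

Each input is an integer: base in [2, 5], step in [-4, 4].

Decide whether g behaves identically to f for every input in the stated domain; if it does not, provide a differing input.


The one real change (`min(base, 4)` became `max(base, 4)`) has no effect anywhere in the declared ranges.
Tracing base=3, step=0: f: total becomes 0; next count becomes 0; next (((-total) == (base + 8)) || ((count - base) != (-5 - step))) evaluates to true; next count becomes -5; next result becomes 0; next at idx=-2:; next result becomes 10; next at turn=0:; next result becomes 21; next at turn=1:; next result becomes 32; next at turn=2:; next result becomes 43; next delta becomes 1; next at idx=0:; next delta becomes 0; next at idx=1:; next delta becomes 0; next at idx=2:; next delta becomes 0; next at idx=3:; next delta becomes 0; next at idx=4:; next delta becomes 0; next at idx=5:; next delta becomes 0; next at idx=6:; next delta becomes 0; next total becomes 129; next final value -5 | g: total becomes 0; next count becomes 0; next (((-total) == (base + 8)) || ((count - base) != (-5 - step))) evaluates to true; next count becomes -5; next result becomes 0; next at idx=-2:; next result becomes 10; next at turn=0:; next result becomes 21; next at turn=1:; next result becomes 32; next at turn=2:; next result becomes 43; next delta becomes 1; next at idx=0:; next delta becomes 0; next at idx=1:; next delta becomes 0; next at idx=2:; next delta becomes 0; next at idx=3:; next delta becomes 0; next at idx=4:; next delta becomes 0; next at idx=5:; next delta becomes 0; next at idx=6:; next delta becomes 0; next total becomes 129; next final value -5 — matching result -5.
Every one of the 36 inputs gives matching results.
verdict: equivalent


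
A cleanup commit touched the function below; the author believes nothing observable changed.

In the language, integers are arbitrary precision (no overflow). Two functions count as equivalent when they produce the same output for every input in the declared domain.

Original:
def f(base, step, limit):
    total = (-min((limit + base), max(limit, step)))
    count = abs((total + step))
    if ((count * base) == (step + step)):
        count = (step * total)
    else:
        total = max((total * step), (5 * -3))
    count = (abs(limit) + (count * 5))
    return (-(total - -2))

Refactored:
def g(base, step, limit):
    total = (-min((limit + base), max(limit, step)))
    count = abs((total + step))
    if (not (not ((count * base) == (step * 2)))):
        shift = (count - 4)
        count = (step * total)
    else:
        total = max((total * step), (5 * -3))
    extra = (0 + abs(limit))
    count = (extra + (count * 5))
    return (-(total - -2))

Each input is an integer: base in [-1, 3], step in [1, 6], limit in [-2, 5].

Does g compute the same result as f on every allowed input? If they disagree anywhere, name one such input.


Behavior is preserved: although constant usage differs, boolean connective usage differs, local variable names differ, statement counts differ, arithmetic usage differs, the outputs never diverge.
Spot check at base=-1, step=6, limit=5 — f: total = -4; count = 2; ((count * base) == (step + step)) -> false; total = -15; count = 15; return 13. g: total = -4; count = 2; (not (not ((count * base) == (step * 2)))) -> false; total = -15; extra = 5; count = 15; return 13. Both give 13.
An exhaustive pass over the 240 declared inputs shows identical outputs.
verdict: equivalent


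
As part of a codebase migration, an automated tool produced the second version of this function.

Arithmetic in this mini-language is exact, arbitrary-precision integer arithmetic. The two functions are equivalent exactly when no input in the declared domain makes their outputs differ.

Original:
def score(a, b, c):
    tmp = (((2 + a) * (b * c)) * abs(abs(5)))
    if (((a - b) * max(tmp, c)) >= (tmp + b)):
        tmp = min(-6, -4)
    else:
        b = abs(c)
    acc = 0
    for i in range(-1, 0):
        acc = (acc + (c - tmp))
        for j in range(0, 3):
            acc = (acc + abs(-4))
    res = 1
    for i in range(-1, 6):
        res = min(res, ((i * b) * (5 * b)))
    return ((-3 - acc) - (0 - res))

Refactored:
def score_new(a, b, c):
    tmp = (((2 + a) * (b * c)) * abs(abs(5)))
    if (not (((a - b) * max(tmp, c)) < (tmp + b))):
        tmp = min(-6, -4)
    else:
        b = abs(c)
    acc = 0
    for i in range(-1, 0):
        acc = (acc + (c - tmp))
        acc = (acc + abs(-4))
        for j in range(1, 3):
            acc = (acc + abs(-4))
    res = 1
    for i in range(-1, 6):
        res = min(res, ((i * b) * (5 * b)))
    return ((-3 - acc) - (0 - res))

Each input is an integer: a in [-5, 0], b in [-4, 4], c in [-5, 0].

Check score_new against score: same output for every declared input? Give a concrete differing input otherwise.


Changes here: constant usage differs; arithmetic usage differs; min/max/abs usage differs; comparison usage differs; boolean connective usage differs; loop structure differs; statement counts differ; the full 324-point sweep finds no disagreement.
verdict: equivalent


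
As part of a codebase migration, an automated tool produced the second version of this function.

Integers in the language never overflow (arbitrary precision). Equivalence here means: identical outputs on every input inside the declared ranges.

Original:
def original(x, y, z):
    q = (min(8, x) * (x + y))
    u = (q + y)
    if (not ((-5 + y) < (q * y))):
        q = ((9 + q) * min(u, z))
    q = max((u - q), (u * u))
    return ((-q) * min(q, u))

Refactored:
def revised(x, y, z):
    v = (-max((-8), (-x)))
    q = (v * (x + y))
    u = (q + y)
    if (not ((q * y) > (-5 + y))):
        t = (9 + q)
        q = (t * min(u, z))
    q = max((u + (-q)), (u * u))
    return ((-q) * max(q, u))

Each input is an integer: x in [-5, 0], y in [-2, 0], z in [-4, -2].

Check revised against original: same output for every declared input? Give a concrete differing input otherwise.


Consider the input x=-5, y=-2, z=-4.
original: q = 35; u = 33; (not ((-5 + y) < (q * y))) -> true; q = -176; q = 1089; return -35937
revised: v = -5; q = 35; u = 33; (not ((q * y) > (-5 + y))) -> true; t = 44; q = -176; q = 1089; return -1185921
-35937 vs -1185921 — the two versions disagree here.
verdict: not equivalent; witness: x=-5, y=-2, z=-4


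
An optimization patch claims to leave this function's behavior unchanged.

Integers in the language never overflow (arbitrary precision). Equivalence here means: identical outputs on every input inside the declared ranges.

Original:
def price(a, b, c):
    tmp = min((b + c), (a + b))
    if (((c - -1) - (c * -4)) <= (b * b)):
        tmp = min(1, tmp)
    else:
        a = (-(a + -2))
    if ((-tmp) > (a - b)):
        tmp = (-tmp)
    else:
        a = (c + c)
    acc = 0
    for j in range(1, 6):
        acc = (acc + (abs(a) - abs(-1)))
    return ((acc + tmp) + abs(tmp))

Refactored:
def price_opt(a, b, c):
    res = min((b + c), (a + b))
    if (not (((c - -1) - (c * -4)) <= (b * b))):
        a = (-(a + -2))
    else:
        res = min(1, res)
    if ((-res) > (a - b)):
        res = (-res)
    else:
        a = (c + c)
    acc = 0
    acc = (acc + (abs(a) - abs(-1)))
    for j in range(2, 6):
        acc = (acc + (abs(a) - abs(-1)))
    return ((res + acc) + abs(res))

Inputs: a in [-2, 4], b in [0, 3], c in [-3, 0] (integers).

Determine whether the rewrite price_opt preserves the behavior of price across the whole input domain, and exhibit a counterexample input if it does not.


Side by side, the visible changes include: constant usage differs; also boolean connective usage differs; also arithmetic usage differs; also min/max/abs usage differs; also loop structure differs; also local variable names differ; also statement counts differ.
As a probe, take a=4, b=2, c=-3: price runs tmp := -1 | (((c - -1) - (c * -4)) <= (b * b)): true | tmp := -1 | ((-tmp) > (a - b)): false | a := -6 | acc := 0 | iter j=1: | acc := 5 | iter j=2: | acc := 10 | iter j=3: | acc := 15 | iter j=4: | acc := 20 | iter j=5: | acc := 25 | result 25; price_opt runs res := -1 | (not (((c - -1) - (c * -4)) <= (b * b))): false | res := -1 | ((-res) > (a - b)): false | a := -6 | acc := 0 | acc := 5 | iter j=2: | acc := 10 | iter j=3: | acc := 15 | iter j=4: | acc := 20 | iter j=5: | acc := 25 | result 25; both end at 25.
An exhaustive pass over the 112 declared inputs shows identical outputs.
verdict: equivalent


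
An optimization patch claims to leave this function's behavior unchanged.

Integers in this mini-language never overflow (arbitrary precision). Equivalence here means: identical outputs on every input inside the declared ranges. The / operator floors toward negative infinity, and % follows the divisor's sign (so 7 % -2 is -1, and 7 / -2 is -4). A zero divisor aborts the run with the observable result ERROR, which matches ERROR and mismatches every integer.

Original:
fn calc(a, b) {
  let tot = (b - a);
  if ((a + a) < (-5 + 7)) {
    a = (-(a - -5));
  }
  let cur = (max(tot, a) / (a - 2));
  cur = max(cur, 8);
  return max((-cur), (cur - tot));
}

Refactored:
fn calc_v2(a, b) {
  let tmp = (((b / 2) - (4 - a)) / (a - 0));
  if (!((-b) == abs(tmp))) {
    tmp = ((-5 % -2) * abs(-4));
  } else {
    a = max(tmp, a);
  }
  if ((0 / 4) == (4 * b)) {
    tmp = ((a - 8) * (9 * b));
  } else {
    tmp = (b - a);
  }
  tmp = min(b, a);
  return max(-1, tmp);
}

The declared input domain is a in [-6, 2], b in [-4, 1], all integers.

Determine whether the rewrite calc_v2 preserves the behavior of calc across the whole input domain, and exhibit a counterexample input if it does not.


a=-6, b=-4 yields 6 from calc but -1 from calc_v2.
verdict: not equivalent; witness: a=-6, b=-4


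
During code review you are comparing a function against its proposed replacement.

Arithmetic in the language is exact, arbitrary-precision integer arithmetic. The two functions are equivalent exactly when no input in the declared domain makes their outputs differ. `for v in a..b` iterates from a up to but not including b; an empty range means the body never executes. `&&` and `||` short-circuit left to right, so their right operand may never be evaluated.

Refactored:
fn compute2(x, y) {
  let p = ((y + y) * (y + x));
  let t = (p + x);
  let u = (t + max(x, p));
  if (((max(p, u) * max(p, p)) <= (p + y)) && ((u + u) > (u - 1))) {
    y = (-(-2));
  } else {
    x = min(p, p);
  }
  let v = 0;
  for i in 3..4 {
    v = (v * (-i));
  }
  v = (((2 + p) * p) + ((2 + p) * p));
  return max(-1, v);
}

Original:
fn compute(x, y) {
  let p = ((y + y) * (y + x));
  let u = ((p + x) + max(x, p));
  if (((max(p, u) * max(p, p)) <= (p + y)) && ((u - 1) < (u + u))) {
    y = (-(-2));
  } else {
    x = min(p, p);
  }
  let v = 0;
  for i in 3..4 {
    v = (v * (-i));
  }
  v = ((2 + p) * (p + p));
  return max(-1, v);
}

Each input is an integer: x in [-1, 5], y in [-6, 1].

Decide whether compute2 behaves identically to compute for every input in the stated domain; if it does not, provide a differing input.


Behavior is preserved: although arithmetic usage differs; also comparison usage differs; also constant usage differs; also local variable names differ; also statement counts differ, the outputs never diverge.
As a probe, take x=4, y=-4: compute runs p := 0 | u := 8 | (((max(p, u) * max(p, p)) <= (p + y)) && ((u - 1) < (u + u))): false | x := 0 | v := 0 | iter i=3: | v := 0 | v := 0 | result 0; compute2 runs p := 0 | t := 4 | u := 8 | (((max(p, u) * max(p, p)) <= (p + y)) && ((u + u) > (u - 1))): false | x := 0 | v := 0 | iter i=3: | v := 0 | v := 0 | result 0; both end at 0.
Across all 56 domain points the two functions coincide.
verdict: equivalent


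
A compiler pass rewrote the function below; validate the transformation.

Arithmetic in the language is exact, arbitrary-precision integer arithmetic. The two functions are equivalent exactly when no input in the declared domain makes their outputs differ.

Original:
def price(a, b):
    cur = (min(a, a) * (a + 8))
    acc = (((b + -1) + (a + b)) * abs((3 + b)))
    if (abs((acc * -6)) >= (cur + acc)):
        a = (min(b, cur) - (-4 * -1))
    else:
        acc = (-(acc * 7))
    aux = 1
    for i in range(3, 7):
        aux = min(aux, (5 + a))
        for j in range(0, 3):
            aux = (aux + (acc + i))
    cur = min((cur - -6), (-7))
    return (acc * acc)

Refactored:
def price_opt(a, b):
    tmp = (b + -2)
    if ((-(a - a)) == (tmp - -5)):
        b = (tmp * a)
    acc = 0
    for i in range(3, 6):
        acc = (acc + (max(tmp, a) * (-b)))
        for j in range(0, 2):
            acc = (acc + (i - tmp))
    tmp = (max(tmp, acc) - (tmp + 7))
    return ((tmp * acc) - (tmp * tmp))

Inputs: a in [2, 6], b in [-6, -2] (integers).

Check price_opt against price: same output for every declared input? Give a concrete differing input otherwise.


Not equivalent: a=2, b=-6 separates them (1089 vs -109).
price: cur := 20 | acc := -33 | (abs((acc * -6)) >= (cur + acc)): true | a := -10 | aux := 1 | iter i=3: | aux := -5 | iter j=0: | aux := -35 | iter j=1: | aux := -65 | iter j=2: | aux := -95 | iter i=4: | aux := -95 | iter j=0: | aux := -124 | iter j=1: | aux := -153 | iter j=2: | aux := -182 | iter i=5: | aux := -182 | iter j=0: | aux := -210 | iter j=1: | aux := -238 | iter j=2: | aux := -266 | iter i=6: | aux := -266 | iter j=0: | aux := -293 | iter j=1: | aux := -320 | iter j=2: | aux := -347 | cur := -7 | result 1089
price_opt: tmp := -8 | ((-(a - a)) == (tmp - -5)): false | acc := 0 | iter i=3: | acc := 12 | iter j=0: | acc := 23 | iter j=1: | acc := 34 | iter i=4: | acc := 46 | iter j=0: | acc := 58 | iter j=1: | acc := 70 | iter i=5: | acc := 82 | iter j=0: | acc := 95 | iter j=1: | acc := 108 | tmp := 109 | result -109
verdict: not equivalent; witness: a=2, b=-6


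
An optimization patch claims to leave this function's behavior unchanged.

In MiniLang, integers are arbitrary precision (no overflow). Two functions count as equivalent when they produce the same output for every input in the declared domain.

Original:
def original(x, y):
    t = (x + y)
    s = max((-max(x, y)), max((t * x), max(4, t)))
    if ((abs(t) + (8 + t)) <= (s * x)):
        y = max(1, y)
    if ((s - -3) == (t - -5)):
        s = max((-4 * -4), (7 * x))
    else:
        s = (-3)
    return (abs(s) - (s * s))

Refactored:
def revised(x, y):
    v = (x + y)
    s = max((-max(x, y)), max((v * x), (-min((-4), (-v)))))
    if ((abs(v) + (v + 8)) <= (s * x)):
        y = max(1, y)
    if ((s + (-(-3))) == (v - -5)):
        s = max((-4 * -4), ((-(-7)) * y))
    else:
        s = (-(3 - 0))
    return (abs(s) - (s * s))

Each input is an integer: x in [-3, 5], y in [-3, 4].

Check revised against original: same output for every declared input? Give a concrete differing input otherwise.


There is a counterexample at x=-2, y=4: -240 on one side, -756 on the other.
original: t := 2 | s := 4 | ((abs(t) + (8 + t)) <= (s * x)): false | ((s - -3) == (t - -5)): true | s := 16 | result -240
revised: v := 2 | s := 4 | ((abs(v) + (v + 8)) <= (s * x)): false | ((s + (-(-3))) == (v - -5)): true | s := 28 | result -756
verdict: not equivalent; witness: x=-2, y=4


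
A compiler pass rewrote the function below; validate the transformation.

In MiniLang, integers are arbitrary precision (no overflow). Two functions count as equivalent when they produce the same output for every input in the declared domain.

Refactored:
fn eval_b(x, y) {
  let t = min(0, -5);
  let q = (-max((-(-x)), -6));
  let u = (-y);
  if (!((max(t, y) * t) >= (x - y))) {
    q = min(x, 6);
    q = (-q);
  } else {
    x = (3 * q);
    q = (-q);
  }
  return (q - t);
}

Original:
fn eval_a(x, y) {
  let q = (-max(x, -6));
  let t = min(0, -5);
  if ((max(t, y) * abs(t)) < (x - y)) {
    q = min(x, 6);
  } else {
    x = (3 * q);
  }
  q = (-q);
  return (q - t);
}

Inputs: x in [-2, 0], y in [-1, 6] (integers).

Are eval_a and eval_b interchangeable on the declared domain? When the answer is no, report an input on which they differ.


Not equivalent: x=-2, y=-1 separates them (7 vs 3).
eval_a: q becomes 2; next t becomes -5; next ((max(t, y) * abs(t)) < (x - y)) evaluates to true; next q becomes -2; next q becomes 2; next final value 7
eval_b: t becomes -5; next q becomes 2; next u becomes 1; next (!((max(t, y) * t) >= (x - y))) evaluates to false; next x becomes 6; next q becomes -2; next final value 3
verdict: not equivalent; witness: x=-2, y=-1


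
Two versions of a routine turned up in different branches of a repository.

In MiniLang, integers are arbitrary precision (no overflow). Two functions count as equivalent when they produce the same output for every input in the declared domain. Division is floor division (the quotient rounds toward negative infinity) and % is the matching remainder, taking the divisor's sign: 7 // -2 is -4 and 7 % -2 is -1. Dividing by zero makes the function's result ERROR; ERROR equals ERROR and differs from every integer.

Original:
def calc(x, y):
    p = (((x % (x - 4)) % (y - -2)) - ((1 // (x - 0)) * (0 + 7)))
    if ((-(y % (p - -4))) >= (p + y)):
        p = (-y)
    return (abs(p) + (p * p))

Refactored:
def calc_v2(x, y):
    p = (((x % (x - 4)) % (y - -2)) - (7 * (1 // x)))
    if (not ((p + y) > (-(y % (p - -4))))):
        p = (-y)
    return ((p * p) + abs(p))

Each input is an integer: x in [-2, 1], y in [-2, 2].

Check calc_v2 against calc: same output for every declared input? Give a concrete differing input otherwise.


Reading the diff, among the changes: boolean connective usage differs, plus constant usage differs, plus arithmetic usage differs, plus comparison usage differs.
As a probe, take x=1, y=-1: calc runs p = -7; ((-(y % (p - -4))) >= (p + y)) -> true; p = 1; return 2; calc_v2 runs p = -7; (not ((p + y) > (-(y % (p - -4))))) -> true; p = 1; return 2; both end at 2.
Sweeping the whole domain (20 inputs) finds no disagreement.
verdict: equivalent


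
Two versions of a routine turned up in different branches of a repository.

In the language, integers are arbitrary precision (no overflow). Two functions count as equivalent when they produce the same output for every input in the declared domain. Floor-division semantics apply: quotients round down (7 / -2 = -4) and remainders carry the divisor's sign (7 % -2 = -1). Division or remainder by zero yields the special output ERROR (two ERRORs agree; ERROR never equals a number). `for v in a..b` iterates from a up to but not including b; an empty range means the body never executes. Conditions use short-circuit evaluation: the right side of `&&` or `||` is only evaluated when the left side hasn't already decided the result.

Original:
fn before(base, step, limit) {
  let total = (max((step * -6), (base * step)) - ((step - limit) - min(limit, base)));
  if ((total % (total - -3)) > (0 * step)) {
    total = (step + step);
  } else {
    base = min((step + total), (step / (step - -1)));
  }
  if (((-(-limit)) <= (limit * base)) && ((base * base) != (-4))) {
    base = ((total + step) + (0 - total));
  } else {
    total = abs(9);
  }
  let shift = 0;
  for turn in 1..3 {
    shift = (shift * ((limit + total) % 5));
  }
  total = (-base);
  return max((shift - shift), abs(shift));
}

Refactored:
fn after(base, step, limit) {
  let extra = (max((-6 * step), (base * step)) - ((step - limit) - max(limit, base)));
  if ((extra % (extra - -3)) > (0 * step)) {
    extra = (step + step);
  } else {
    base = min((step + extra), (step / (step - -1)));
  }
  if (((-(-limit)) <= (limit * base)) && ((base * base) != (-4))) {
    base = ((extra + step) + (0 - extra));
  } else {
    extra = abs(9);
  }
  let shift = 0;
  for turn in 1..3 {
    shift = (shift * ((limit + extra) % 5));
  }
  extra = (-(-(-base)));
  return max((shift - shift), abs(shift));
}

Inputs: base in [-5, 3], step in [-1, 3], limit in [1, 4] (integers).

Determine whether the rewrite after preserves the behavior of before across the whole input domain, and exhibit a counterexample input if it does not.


Try base=-5, step=0, limit=2.
before: total becomes -3; next hits division by zero so the output is ERROR
after: extra becomes 4; next ((extra % (extra - -3)) > (0 * step)) evaluates to true; next extra becomes 0; next (((-(-limit)) <= (limit * base)) && ((base * base) != (-4))) evaluates to false; next extra becomes 9; next shift becomes 0; next at turn=1:; next shift becomes 0; next at turn=2:; next shift becomes 0; next extra becomes 5; next final value 0
ERROR vs 0 — the two versions disagree here.
verdict: not equivalent; witness: base=-5, step=0, limit=2


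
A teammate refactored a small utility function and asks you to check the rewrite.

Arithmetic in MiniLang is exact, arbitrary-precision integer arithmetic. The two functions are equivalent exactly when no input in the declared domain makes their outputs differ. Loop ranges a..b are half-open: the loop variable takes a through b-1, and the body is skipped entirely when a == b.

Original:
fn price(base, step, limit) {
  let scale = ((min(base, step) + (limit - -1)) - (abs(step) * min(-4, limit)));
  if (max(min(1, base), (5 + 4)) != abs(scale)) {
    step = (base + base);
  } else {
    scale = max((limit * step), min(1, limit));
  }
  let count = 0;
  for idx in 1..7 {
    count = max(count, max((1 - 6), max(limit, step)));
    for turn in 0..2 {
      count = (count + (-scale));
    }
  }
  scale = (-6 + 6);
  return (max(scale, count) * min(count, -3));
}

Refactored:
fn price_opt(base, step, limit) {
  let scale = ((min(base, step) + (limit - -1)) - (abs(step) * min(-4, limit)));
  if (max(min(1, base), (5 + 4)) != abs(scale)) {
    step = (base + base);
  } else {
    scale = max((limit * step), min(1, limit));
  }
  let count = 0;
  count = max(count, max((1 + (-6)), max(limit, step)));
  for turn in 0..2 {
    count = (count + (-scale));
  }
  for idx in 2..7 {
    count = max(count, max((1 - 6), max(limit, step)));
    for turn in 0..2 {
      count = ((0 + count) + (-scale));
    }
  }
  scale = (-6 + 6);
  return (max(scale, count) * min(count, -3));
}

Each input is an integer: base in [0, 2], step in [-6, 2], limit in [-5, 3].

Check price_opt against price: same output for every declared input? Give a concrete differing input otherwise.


Equivalent — the differences include constant usage differs, min/max/abs usage differs, statement counts differ, loop structure differs, arithmetic usage differs, yet no declared input distinguishes the two.
One worked example (base=1, step=-3, limit=3) — price: scale becomes 13; next (max(min(1, base), (5 + 4)) != abs(scale)) evaluates to true; next step becomes 2; next count becomes 0; next at idx=1:; next count becomes 3; next at turn=0:; next count becomes -10; next at turn=1:; next count becomes -23; next at idx=2:; next count becomes 3; next at turn=0:; next count becomes -10; next at turn=1:; next count becomes -23; next at idx=3:; next count becomes 3; next at turn=0:; next count becomes -10; next at turn=1:; next count becomes -23; next at idx=4:; next count becomes 3; next at turn=0:; next count becomes -10; next at turn=1:; next count becomes -23; next at idx=5:; next count becomes 3; next at turn=0:; next count becomes -10; next at turn=1:; next count becomes -23; next at idx=6:; next count becomes 3; next at turn=0:; next count becomes -10; next at turn=1:; next count becomes -23; next scale becomes 0; next final value 0; price_opt: scale becomes 13; next (max(min(1, base), (5 + 4)) != abs(scale)) evaluates to true; next step becomes 2; next count becomes 0; next count becomes 3; next at turn=0:; next count becomes -10; next at turn=1:; next count becomes -23; next at idx=2:; next count becomes 3; next at turn=0:; next count becomes -10; next at turn=1:; next count becomes -23; next at idx=3:; next count becomes 3; next at turn=0:; next count becomes -10; next at turn=1:; next count becomes -23; next at idx=4:; next count becomes 3; next at turn=0:; next count becomes -10; next at turn=1:; next count becomes -23; next at idx=5:; next count becomes 3; next at turn=0:; next count becomes -10; next at turn=1:; next count becomes -23; next at idx=6:; next count becomes 3; next at turn=0:; next count becomes -10; next at turn=1:; next count becomes -23; next scale becomes 0; next final value 0; agreement on 0.
Across all 243 domain points the two functions coincide.
verdict: equivalent


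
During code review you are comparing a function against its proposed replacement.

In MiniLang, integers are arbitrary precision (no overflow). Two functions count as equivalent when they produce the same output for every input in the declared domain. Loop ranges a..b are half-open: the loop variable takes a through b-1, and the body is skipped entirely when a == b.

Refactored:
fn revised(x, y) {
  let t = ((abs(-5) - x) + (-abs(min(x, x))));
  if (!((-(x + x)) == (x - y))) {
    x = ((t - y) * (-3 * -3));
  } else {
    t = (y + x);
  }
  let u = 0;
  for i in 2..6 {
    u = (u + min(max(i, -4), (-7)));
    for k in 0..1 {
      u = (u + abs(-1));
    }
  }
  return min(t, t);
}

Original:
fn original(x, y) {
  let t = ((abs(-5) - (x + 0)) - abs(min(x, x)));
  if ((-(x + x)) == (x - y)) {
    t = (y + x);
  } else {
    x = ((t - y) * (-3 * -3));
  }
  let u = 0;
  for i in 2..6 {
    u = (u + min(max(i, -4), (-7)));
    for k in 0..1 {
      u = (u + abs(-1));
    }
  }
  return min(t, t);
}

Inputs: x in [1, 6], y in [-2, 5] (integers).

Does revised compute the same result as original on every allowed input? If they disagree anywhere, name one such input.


Comparing the listings, the differences include: arithmetic usage differs; and constant usage differs; and boolean connective usage differs.
Spot check at x=4, y=4 — original: t = -3; ((-(x + x)) == (x - y)) -> false; x = -63; u = 0; [i=2]; u = -7; [k=0]; u = -6; [i=3]; u = -13; [k=0]; u = -12; [i=4]; u = -19; [k=0]; u = -18; [i=5]; u = -25; [k=0]; u = -24; return -3. revised: t = -3; (!((-(x + x)) == (x - y))) -> true; x = -63; u = 0; [i=2]; u = -7; [k=0]; u = -6; [i=3]; u = -13; [k=0]; u = -12; [i=4]; u = -19; [k=0]; u = -18; [i=5]; u = -25; [k=0]; u = -24; return -3. Both give -3.
Sweeping the whole domain (48 inputs) finds no disagreement.
verdict: equivalent


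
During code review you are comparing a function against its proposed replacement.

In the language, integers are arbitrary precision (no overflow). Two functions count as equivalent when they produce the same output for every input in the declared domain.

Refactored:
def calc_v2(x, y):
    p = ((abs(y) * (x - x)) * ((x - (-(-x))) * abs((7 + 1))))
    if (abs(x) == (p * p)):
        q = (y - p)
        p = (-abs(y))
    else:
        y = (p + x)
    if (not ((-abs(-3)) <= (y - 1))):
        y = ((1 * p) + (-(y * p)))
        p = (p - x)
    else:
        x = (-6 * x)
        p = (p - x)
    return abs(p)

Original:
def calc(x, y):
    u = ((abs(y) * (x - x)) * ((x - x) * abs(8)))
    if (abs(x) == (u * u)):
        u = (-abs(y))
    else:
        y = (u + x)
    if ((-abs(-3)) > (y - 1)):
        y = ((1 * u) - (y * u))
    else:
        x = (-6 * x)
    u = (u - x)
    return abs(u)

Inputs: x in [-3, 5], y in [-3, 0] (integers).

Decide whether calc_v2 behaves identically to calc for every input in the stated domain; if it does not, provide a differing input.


Side by side, the visible changes include: statement counts differ, and constant usage differs, and arithmetic usage differs, and comparison usage differs, and boolean connective usage differs, and local variable names differ.
Tracing x=-3, y=-1: calc: u := 0 | (abs(x) == (u * u)): false | y := -3 | ((-abs(-3)) > (y - 1)): true | y := 0 | u := 3 | result 3 | calc_v2: p := 0 | (abs(x) == (p * p)): false | y := -3 | (not ((-abs(-3)) <= (y - 1))): true | y := 0 | p := 3 | result 3 — matching result 3.
Every one of the 36 inputs gives matching results.
verdict: equivalent


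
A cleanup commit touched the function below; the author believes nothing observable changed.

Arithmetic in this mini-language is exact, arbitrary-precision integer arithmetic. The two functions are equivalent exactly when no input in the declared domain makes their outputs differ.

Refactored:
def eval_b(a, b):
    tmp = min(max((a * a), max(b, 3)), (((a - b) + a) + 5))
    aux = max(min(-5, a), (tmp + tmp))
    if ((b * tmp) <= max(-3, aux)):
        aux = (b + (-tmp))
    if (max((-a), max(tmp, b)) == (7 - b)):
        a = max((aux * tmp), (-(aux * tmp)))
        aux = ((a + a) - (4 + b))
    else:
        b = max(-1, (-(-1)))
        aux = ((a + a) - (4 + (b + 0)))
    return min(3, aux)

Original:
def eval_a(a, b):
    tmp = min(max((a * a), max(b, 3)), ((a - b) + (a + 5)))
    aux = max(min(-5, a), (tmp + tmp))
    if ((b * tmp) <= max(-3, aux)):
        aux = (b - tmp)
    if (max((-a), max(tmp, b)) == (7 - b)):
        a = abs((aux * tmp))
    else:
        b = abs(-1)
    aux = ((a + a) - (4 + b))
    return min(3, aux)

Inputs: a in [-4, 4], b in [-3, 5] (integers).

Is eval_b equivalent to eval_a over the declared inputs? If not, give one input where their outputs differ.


Differences: arithmetic usage differs, min/max/abs usage differs, statement counts differ, constant usage differs — yet all 81 inputs agree.
verdict: equivalent


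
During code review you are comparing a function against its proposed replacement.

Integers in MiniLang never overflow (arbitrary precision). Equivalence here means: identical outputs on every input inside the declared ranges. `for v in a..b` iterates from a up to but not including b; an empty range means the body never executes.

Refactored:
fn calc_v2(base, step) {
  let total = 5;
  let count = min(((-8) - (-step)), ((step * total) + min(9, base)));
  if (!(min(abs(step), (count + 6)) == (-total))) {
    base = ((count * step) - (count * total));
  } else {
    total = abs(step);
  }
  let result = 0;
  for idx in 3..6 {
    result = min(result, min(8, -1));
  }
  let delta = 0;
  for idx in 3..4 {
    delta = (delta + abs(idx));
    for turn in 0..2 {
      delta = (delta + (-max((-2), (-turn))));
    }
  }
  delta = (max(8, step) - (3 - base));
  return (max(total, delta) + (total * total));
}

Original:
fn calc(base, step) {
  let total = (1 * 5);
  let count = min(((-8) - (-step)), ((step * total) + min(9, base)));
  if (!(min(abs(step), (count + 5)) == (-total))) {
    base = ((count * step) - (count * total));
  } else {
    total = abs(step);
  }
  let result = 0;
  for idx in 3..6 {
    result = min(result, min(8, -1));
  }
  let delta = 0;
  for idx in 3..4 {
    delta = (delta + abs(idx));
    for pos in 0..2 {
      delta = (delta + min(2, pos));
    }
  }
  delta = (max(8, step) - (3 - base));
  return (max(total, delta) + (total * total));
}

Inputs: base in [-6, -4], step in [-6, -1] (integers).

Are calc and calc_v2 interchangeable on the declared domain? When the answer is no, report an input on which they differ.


The rewrite breaks on base=-6, step=-1, where the results are 96 and 2.
calc: total = 5; count = -11; (!(min(abs(step), (count + 5)) == (-total))) -> true; base = 66; result = 0; [idx=3]; result = -1; [idx=4]; result = -1; [idx=5]; result = -1; delta = 0; [idx=3]; delta = 3; [pos=0]; delta = 3; [pos=1]; delta = 4; delta = 71; return 96
calc_v2: total = 5; count = -11; (!(min(abs(step), (count + 6)) == (-total))) -> false; total = 1; result = 0; [idx=3]; result = -1; [idx=4]; result = -1; [idx=5]; result = -1; delta = 0; [idx=3]; delta = 3; [turn=0]; delta = 3; [turn=1]; delta = 4; delta = -1; return 2
verdict: not equivalent; witness: base=-6, step=-1
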